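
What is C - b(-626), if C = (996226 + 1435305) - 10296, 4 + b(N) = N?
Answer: 2421865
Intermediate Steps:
b(N) = -4 + N
C = 2421235 (C = 2431531 - 10296 = 2421235)
C - b(-626) = 2421235 - (-4 - 626) = 2421235 - 1*(-630) = 2421235 + 630 = 2421865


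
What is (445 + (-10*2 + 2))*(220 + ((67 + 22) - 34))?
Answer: 117425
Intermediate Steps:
(445 + (-10*2 + 2))*(220 + ((67 + 22) - 34)) = (445 + (-20 + 2))*(220 + (89 - 34)) = (445 - 18)*(220 + 55) = 427*275 = 117425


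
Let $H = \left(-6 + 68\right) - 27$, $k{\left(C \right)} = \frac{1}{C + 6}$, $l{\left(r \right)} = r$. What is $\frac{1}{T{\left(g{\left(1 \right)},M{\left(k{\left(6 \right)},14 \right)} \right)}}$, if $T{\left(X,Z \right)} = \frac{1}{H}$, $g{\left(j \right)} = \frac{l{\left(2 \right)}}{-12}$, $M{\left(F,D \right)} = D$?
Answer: $35$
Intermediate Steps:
$k{\left(C \right)} = \frac{1}{6 + C}$
$g{\left(j \right)} = - \frac{1}{6}$ ($g{\left(j \right)} = \frac{2}{-12} = 2 \left(- \frac{1}{12}\right) = - \frac{1}{6}$)
$H = 35$ ($H = 62 - 27 = 35$)
$T{\left(X,Z \right)} = \frac{1}{35}$
$\frac{1}{T{\left(g{\left(1 \right)},M{\left(k{\left(6 \right)},14 \right)} \right)}} = \frac{1}{\frac{1}{35}} = 35$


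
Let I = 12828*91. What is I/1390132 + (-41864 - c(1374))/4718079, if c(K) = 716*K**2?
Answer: -468404673394517/1639688149107 ≈ -285.67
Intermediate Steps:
I = 1167348
I/1390132 + (-41864 - c(1374))/4718079 = 1167348/1390132 + (-41864 - 716*1374**2)/4718079 = 1167348*(1/1390132) + (-41864 - 716*1887876)*(1/4718079) = 291837/347533 + (-41864 - 1*1351719216)*(1/4718079) = 291837/347533 + (-41864 - 1351719216)*(1/4718079) = 291837/347533 - 1351761080*1/4718079 = 291837/347533 - 1351761080/4718079 = -468404673394517/1639688149107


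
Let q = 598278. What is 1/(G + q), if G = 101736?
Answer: 1/700014 ≈ 1.4285e-6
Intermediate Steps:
1/(G + q) = 1/(101736 + 598278) = 1/700014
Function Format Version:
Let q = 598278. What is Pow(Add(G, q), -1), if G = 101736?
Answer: Rational(1, 700014) ≈ 1.4285e-6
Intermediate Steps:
Pow(Add(G, q), -1) = Pow(Add(101736, 598278), -1) = Pow(700014, -1) = Rational(1, 700014)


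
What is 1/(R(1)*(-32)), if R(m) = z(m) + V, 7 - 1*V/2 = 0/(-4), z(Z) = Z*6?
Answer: -1/640 ≈ -0.0015625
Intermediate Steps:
z(Z) = 6*Z
V = 14 (V = 14 - 0/(-4) = 14 - 0*(-1)/4 = 14 - 2*0 = 14 + 0 = 14)
R(m) = 14 + 6*m (R(m) = 6*m + 14 = 14 + 6*m)
1/(R(1)*(-32)) = 1/((14 + 6*1)*(-32)) = 1/((14 + 6)*(-32)) = 1/(20*(-32)) = 1/(-640) = -1/640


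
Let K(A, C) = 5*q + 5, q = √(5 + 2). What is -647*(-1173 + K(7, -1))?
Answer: 755696 - 3235*√7 ≈ 7.4714e+5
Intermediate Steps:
q = √7 ≈ 2.6458
K(A, C) = 5 + 5*√7 (K(A, C) = 5*√7 + 5 = 5 + 5*√7)
-647*(-1173 + K(7, -1)) = -647*(-1173 + (5 + 5*√7)) = -647*(-1168 + 5*√7) = 755696 - 3235*√7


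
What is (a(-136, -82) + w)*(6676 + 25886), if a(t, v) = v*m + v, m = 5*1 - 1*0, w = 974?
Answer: 15694884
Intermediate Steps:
m = 5 (m = 5 + 0 = 5)
a(t, v) = 6*v (a(t, v) = v*5 + v = 5*v + v = 6*v)
(a(-136, -82) + w)*(6676 + 25886) = (6*(-82) + 974)*(6676 + 25886) = (-492 + 974)*32562 = 482*32562 = 15694884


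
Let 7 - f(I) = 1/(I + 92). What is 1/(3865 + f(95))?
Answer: 187/724063 ≈ 0.00025826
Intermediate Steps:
f(I) = 7 - 1/(92 + I) (f(I) = 7 - 1/(I + 92) = 7 - 1/(92 + I))
1/(3865 + f(95)) = 1/(3865 + (643 + 7*95)/(92 + 95)) = 1/(3865 + (643 + 665)/187) = 1/(3865 + (1/187)*1308) = 1/(3865 + 1308/187) = 1/(724063/187) = 187/724063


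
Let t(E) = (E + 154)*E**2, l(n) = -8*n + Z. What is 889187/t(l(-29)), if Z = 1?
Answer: 889187/21009843 ≈ 0.042322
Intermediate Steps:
l(n) = 1 - 8*n (l(n) = -8*n + 1 = 1 - 8*n)
t(E) = E**2*(154 + E) (t(E) = (154 + E)*E**2 = E**2*(154 + E))
889187/t(l(-29)) = 889187/(((1 - 8*(-29))**2*(154 + (1 - 8*(-29))))) = 889187/(((1 + 232)**2*(154 + (1 + 232)))) = 889187/((233**2*(154 + 233))) = 889187/((54289*387)) = 889187/21009843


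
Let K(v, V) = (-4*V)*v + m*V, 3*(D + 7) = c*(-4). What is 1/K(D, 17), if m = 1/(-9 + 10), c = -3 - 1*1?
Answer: 3/391 ≈ 0.0076726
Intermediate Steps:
c = -4 (c = -3 - 1 = -4)
D = -5/3 (D = -7 + (-4*(-4))/3 = -7 + (⅓)*16 = -7 + 16/3 = -5/3 ≈ -1.6667)
m = 1 (m = 1/1 = 1)
K(v, V) = V - 4*V*v (K(v, V) = (-4*V)*v + 1*V = -4*V*v + V = V - 4*V*v)
1/K(D, 17) = 1/(17*(1 - 4*(-5/3))) = 1/(17*(1 + 20/3)) = 1/(17*(23/3)) = 1/(391/3) = 3/391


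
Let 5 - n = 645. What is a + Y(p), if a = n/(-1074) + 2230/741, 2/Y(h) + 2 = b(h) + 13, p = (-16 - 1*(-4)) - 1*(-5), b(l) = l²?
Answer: 1608771/442130 ≈ 3.6387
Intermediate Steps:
n = -640 (n = 5 - 1*645 = 5 - 645 = -640)
p = -7 (p = (-16 + 4) + 5 = -12 + 5 = -7)
Y(h) = 2/(11 + h²) (Y(h) = 2/(-2 + (h² + 13)) = 2/(-2 + (13 + h²)) = 2/(11 + h²))
a = 478210/132639 (a = -640/(-1074) + 2230/741 = -640*(-1/1074) + 2230*(1/741) = 320/537 + 2230/741 = 478210/132639 ≈ 3.6054)
a + Y(p) = 478210/132639 + 2/(11 + (-7)²) = 478210/132639 + 2/(11 + 49) = 478210/132639 + 2/60 = 478210/132639 + 2*(1/60) = 478210/132639 + 1/30 = 1608771/442130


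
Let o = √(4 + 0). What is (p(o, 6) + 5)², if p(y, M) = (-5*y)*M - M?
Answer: 3721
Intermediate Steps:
o = 2 (o = √4 = 2)
p(y, M) = -M - 5*M*y (p(y, M) = -5*M*y - M = -M - 5*M*y)
(p(o, 6) + 5)² = (-1*6*(1 + 5*2) + 5)² = (-1*6*(1 + 10) + 5)² = (-1*6*11 + 5)² = (-66 + 5)² = (-61)² = 3721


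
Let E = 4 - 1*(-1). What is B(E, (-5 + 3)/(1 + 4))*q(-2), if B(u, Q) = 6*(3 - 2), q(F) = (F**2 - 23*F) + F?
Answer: 288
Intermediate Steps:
E = 5 (E = 4 + 1 = 5)
q(F) = F**2 - 22*F
B(u, Q) = 6 (B(u, Q) = 6*1 = 6)
B(E, (-5 + 3)/(1 + 4))*q(-2) = 6*(-2*(-22 - 2)) = 6*(-2*(-24)) = 6*48 = 288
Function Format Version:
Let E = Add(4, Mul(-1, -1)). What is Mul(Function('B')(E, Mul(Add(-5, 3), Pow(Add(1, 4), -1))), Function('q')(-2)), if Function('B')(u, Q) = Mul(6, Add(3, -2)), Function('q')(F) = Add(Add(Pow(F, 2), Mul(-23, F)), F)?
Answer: 288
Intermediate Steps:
E = 5 (E = Add(4, 1) = 5)
Function('q')(F) = Add(Pow(F, 2), Mul(-22, F))
Function('B')(u, Q) = 6 (Function('B')(u, Q) = Mul(6, 1) = 6)
Mul(Function('B')(E, Mul(Add(-5, 3), Pow(Add(1, 4), -1))), Function('q')(-2)) = Mul(6, Mul(-2, Add(-22, -2))) = Mul(6, Mul(-2, -24)) = Mul(6, 48) = 288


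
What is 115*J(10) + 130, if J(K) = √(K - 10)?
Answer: 130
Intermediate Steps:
J(K) = √(-10 + K)
115*J(10) + 130 = 115*√(-10 + 10) + 130 = 115*√0 + 130 = 115*0 + 130 = 0 + 130 = 130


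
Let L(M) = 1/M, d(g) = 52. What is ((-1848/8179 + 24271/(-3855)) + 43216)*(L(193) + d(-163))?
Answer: 13674376562872327/6085298685 ≈ 2.2471e+6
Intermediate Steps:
((-1848/8179 + 24271/(-3855)) + 43216)*(L(193) + d(-163)) = ((-1848/8179 + 24271/(-3855)) + 43216)*(1/193 + 52) = ((-1848*1/8179 + 24271*(-1/3855)) + 43216)*(1/193 + 52) = ((-1848/8179 - 24271/3855) + 43216)*(10037/193) = (-205636549/31530045 + 43216)*(10037/193) = (1362396788171/31530045)*(10037/193) = 13674376562872327/6085298685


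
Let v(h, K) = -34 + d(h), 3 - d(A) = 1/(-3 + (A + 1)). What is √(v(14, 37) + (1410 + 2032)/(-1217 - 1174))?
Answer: I*√82635351/1594 ≈ 5.7029*I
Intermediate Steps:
d(A) = 3 - 1/(-2 + A) (d(A) = 3 - 1/(-3 + (A + 1)) = 3 - 1/(-3 + (1 + A)) = 3 - 1/(-2 + A))
v(h, K) = -34 + (-7 + 3*h)/(-2 + h)
√(v(14, 37) + (1410 + 2032)/(-1217 - 1174)) = √((61 - 31*14)/(-2 + 14) + (1410 + 2032)/(-1217 - 1174)) = √((61 - 434)/12 + 3442/(-2391)) = √((1/12)*(-373) + 3442*(-1/2391)) = √(-373/12 - 3442/2391) = √(-103683/3188) = I*√82635351/1594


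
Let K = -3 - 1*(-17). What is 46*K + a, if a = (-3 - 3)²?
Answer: 680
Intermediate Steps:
K = 14 (K = -3 + 17 = 14)
a = 36 (a = (-6)² = 36)
46*K + a = 46*14 + 36 = 644 + 36 = 680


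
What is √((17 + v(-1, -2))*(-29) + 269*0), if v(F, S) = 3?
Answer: 2*I*√145 ≈ 24.083*I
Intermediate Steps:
√((17 + v(-1, -2))*(-29) + 269*0) = √((17 + 3)*(-29) + 269*0) = √(20*(-29) + 0) = √(-580 + 0) = √(-580) = 2*I*√145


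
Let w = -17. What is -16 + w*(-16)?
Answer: 256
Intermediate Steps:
-16 + w*(-16) = -16 - 17*(-16) = -16 + 272 = 256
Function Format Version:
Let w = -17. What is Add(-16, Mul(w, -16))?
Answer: 256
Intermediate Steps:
Add(-16, Mul(w, -16)) = Add(-16, Mul(-17, -16)) = Add(-16, 272) = 256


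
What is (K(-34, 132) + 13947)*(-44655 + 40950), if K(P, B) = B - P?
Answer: -52288665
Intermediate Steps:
(K(-34, 132) + 13947)*(-44655 + 40950) = ((132 - 1*(-34)) + 13947)*(-44655 + 40950) = ((132 + 34) + 13947)*(-3705) = (166 + 13947)*(-3705) = 14113*(-3705) = -52288665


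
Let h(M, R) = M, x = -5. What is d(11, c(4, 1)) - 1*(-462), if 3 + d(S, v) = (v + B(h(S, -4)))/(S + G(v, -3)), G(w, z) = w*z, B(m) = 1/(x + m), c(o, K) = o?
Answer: 2729/6 ≈ 454.83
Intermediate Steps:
B(m) = 1/(-5 + m)
d(S, v) = -3 + (v + 1/(-5 + S))/(S - 3*v) (d(S, v) = -3 + (v + 1/(-5 + S))/(S + v*(-3)) = -3 + (v + 1/(-5 + S))/(S - 3*v))
d(11, c(4, 1)) - 1*(-462) = (1 - (-5 + 11)*(-10*4 + 3*11))/((-5 + 11)*(11 - 3*4)) - 1*(-462) = (1 - 1*6*(-40 + 33))/(6*(11 - 12)) + 462 = (⅙)*(1 - 1*6*(-7))/(-1) + 462 = (⅙)*(-1)*(1 + 42) + 462 = (⅙)*(-1)*43 + 462 = -43/6 + 462 = 2729/6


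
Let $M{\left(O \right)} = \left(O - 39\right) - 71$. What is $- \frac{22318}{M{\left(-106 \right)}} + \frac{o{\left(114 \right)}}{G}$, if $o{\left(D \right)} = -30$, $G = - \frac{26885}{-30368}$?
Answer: $\frac{40323479}{580716} \approx 69.438$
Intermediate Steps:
$G = \frac{26885}{30368}$ ($G = \left(-26885\right) \left(- \frac{1}{30368}\right) = \frac{26885}{30368} \approx 0.88531$)
$M{\left(O \right)} = -110 + O$ ($M{\left(O \right)} = \left(-39 + O\right) - 71 = -110 + O$)
$- \frac{22318}{M{\left(-106 \right)}} + \frac{o{\left(114 \right)}}{G} = - \frac{22318}{-110 - 106} - \frac{30}{\frac{26885}{30368}} = - \frac{22318}{-216} - \frac{182208}{5377} = \left(-22318\right) \left(- \frac{1}{216}\right) - \frac{182208}{5377} = \frac{11159}{108} - \frac{182208}{5377} = \frac{40323479}{580716}$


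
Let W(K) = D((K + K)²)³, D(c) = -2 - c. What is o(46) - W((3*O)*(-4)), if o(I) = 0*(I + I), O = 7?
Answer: 22487853927176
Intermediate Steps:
o(I) = 0 (o(I) = 0*(2*I) = 0)
W(K) = (-2 - 4*K²)³ (W(K) = (-2 - (K + K)²)³ = (-2 - (2*K)²)³ = (-2 - 4*K²)³)
o(46) - W((3*O)*(-4)) = 0 - (-8)*(1 + 2*((3*7)*(-4))²)³ = 0 - (-8)*(1 + 2*(21*(-4))²)³ = 0 - (-8)*(1 + 2*(-84)²)³ = 0 - (-8)*(1 + 2*7056)³ = 0 - (-8)*(1 + 14112)³ = 0 - (-8)*14113³ = 0 - (-8)*2810981740897 = 0 - 1*(-22487853927176) = 0 + 22487853927176 = 22487853927176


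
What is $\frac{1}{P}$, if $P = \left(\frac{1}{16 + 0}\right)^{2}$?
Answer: $256$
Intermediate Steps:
$P = \frac{1}{256}$ ($P = \left(\frac{1}{16}\right)^{2} = \frac{1}{256} \approx 0.0039063$)
$\frac{1}{P} = \frac{1}{\frac{1}{256}} = 256$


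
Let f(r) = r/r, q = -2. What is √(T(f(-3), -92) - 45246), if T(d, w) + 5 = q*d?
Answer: 59*I*√13 ≈ 212.73*I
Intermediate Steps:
f(r) = 1
T(d, w) = -5 - 2*d
√(T(f(-3), -92) - 45246) = √((-5 - 2*1) - 45246) = √((-5 - 2) - 45246) = √(-7 - 45246) = √(-45253) = 59*I*√13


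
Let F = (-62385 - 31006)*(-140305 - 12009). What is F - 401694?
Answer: 14224355080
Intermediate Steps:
F = 14224756774 (F = -93391*(-152314) = 14224756774)
F - 401694 = 14224756774 - 401694 = 14224355080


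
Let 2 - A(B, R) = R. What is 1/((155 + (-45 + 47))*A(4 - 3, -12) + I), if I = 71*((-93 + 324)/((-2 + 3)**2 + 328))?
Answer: 47/105649 ≈ 0.00044487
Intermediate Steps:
A(B, R) = 2 - R
I = 2343/47 (I = 71*(231/(1**2 + 328)) = 71*(231/(1 + 328)) = 71*(231/329) = 71*(231*(1/329)) = 71*(33/47) = 2343/47 ≈ 49.851)
1/((155 + (-45 + 47))*A(4 - 3, -12) + I) = 1/((155 + (-45 + 47))*(2 - 1*(-12)) + 2343/47) = 1/((155 + 2)*(2 + 12) + 2343/47) = 1/(157*14 + 2343/47) = 1/(2198 + 2343/47) = 1/(105649/47) = 47/105649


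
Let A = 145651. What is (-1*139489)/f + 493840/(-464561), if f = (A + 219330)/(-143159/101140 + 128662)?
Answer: -843258188168337725009/17148887603808740 ≈ -49173.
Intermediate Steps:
f = 36914178340/13012731521 (f = (145651 + 219330)/(-143159/101140 + 128662) = 364981/(-143159*1/101140 + 128662) = 364981/(-143159/101140 + 128662) = 364981/(13012731521/101140) = 364981*(101140/13012731521) = 36914178340/13012731521 ≈ 2.8368)
(-1*139489)/f + 493840/(-464561) = (-1*139489)/(36914178340/13012731521) + 493840/(-464561) = -139489*13012731521/36914178340 + 493840*(-1/464561) = -1815132907132769/36914178340 - 493840/464561 = -843258188168337725009/17148887603808740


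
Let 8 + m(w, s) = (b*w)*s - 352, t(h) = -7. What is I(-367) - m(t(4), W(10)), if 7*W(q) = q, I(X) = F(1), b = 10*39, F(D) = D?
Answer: 4261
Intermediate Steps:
b = 390
I(X) = 1
W(q) = q/7
m(w, s) = -360 + 390*s*w (m(w, s) = -8 + ((390*w)*s - 352) = -8 + (390*s*w - 352) = -8 + (-352 + 390*s*w) = -360 + 390*s*w)
I(-367) - m(t(4), W(10)) = 1 - (-360 + 390*((⅐)*10)*(-7)) = 1 - (-360 + 390*(10/7)*(-7)) = 1 - (-360 - 3900) = 1 - 1*(-4260) = 1 + 4260 = 4261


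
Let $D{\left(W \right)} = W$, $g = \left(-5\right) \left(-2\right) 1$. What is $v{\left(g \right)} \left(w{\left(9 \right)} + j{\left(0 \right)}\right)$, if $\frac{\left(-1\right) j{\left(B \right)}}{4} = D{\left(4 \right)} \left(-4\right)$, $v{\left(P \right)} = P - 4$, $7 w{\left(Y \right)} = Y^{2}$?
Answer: $\frac{3174}{7} \approx 453.43$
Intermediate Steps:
$w{\left(Y \right)} = \frac{Y^{2}}{7}$
$g = 10$ ($g = 10 \cdot 1 = 10$)
$v{\left(P \right)} = -4 + P$
$j{\left(B \right)} = 64$ ($j{\left(B \right)} = - 4 \cdot 4 \left(-4\right) = \left(-4\right) \left(-16\right) = 64$)
$v{\left(g \right)} \left(w{\left(9 \right)} + j{\left(0 \right)}\right) = \left(-4 + 10\right) \left(\frac{9^{2}}{7} + 64\right) = 6 \left(\frac{1}{7} \cdot 81 + 64\right) = 6 \left(\frac{81}{7} + 64\right) = 6 \cdot \frac{529}{7} = \frac{3174}{7}$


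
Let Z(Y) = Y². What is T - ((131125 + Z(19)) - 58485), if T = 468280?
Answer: 395279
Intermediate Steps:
T - ((131125 + Z(19)) - 58485) = 468280 - ((131125 + 19²) - 58485) = 468280 - ((131125 + 361) - 58485) = 468280 - (131486 - 58485) = 468280 - 1*73001 = 468280 - 73001 = 395279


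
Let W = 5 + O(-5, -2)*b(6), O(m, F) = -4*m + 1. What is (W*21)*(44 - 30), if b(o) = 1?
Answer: 7644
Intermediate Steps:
O(m, F) = 1 - 4*m
W = 26 (W = 5 + (1 - 4*(-5))*1 = 5 + (1 + 20)*1 = 5 + 21*1 = 5 + 21 = 26)
(W*21)*(44 - 30) = (26*21)*(44 - 30) = 546*14 = 7644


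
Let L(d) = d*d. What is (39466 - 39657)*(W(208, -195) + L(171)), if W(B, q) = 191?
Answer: -5621512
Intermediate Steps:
L(d) = d²
(39466 - 39657)*(W(208, -195) + L(171)) = (39466 - 39657)*(191 + 171²) = -191*(191 + 29241) = -191*29432 = -5621512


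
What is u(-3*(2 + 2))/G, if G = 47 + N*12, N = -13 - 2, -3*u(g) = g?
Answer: -4/133 ≈ -0.030075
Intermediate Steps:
u(g) = -g/3
N = -15
G = -133 (G = 47 - 15*12 = 47 - 180 = -133)
u(-3*(2 + 2))/G = -(-1)*(2 + 2)/(-133) = -(-1)*4*(-1/133) = -⅓*(-12)*(-1/133) = 4*(-1/133) = -4/133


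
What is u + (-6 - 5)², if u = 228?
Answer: 349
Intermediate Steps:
u + (-6 - 5)² = 228 + (-6 - 5)² = 228 + (-11)² = 228 + 121 = 349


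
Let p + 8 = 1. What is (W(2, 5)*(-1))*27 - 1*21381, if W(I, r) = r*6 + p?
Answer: -22002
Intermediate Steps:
p = -7 (p = -8 + 1 = -7)
W(I, r) = -7 + 6*r (W(I, r) = r*6 - 7 = 6*r - 7 = -7 + 6*r)
(W(2, 5)*(-1))*27 - 1*21381 = ((-7 + 6*5)*(-1))*27 - 1*21381 = ((-7 + 30)*(-1))*27 - 21381 = (23*(-1))*27 - 21381 = -23*27 - 21381 = -621 - 21381 = -22002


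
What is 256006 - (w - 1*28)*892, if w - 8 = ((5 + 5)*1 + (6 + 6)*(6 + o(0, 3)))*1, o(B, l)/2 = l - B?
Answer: 136478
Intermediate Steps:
o(B, l) = -2*B + 2*l (o(B, l) = 2*(l - B) = -2*B + 2*l)
w = 162 (w = 8 + ((5 + 5)*1 + (6 + 6)*(6 + (-2*0 + 2*3)))*1 = 8 + (10*1 + 12*(6 + (0 + 6)))*1 = 8 + (10 + 12*(6 + 6))*1 = 8 + (10 + 12*12)*1 = 8 + (10 + 144)*1 = 8 + 154*1 = 8 + 154 = 162)
256006 - (w - 1*28)*892 = 256006 - (162 - 1*28)*892 = 256006 - (162 - 28)*892 = 256006 - 134*892 = 256006 - 1*119528 = 256006 - 119528 = 136478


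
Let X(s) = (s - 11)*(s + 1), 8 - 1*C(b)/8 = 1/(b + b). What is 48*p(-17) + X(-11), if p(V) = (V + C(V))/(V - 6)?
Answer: 47476/391 ≈ 121.42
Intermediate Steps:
C(b) = 64 - 4/b (C(b) = 64 - 8/(b + b) = 64 - 8*1/(2*b) = 64 - 4/b)
p(V) = (64 + V - 4/V)/(-6 + V) (p(V) = (V + (64 - 4/V))/(V - 6) = (64 + V - 4/V)/(-6 + V))
X(s) = (1 + s)*(-11 + s) (X(s) = (-11 + s)*(1 + s) = (1 + s)*(-11 + s))
48*p(-17) + X(-11) = 48*((-4 + (-17)² + 64*(-17))/((-17)*(-6 - 17))) + (-11 + (-11)² - 10*(-11)) = 48*(-1/17*(-4 + 289 - 1088)/(-23)) + (-11 + 121 + 110) = 48*(-1/17*(-1/23)*(-803)) + 220 = 48*(-803/391) + 220 = -38544/391 + 220 = 47476/391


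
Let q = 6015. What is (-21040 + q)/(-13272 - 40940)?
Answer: 15025/54212 ≈ 0.27715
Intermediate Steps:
(-21040 + q)/(-13272 - 40940) = (-21040 + 6015)/(-13272 - 40940) = -15025/(-54212) = -15025*(-1/54212) = 15025/54212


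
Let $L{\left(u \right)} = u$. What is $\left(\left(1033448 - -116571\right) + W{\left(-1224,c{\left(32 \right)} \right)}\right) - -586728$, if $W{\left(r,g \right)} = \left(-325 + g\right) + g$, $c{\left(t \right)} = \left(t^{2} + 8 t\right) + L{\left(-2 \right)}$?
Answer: $1738978$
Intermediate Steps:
$c{\left(t \right)} = -2 + t^{2} + 8 t$ ($c{\left(t \right)} = \left(t^{2} + 8 t\right) - 2 = -2 + t^{2} + 8 t$)
$W{\left(r,g \right)} = -325 + 2 g$
$\left(\left(1033448 - -116571\right) + W{\left(-1224,c{\left(32 \right)} \right)}\right) - -586728 = \left(\left(1033448 - -116571\right) - \left(325 - 2 \left(-2 + 32^{2} + 8 \cdot 32\right)\right)\right) - -586728 = \left(\left(1033448 + 116571\right) - \left(325 - 2 \left(-2 + 1024 + 256\right)\right)\right) + 586728 = \left(1150019 + \left(-325 + 2 \cdot 1278\right)\right) + 586728 = \left(1150019 + \left(-325 + 2556\right)\right) + 586728 = \left(1150019 + 2231\right) + 586728 = 1152250 + 586728 = 1738978$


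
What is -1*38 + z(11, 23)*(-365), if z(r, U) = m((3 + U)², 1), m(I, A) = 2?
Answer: -768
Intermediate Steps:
z(r, U) = 2
-1*38 + z(11, 23)*(-365) = -1*38 + 2*(-365) = -38 - 730 = -768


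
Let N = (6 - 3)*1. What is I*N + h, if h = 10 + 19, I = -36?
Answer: -79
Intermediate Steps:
N = 3 (N = 3*1 = 3)
h = 29
I*N + h = -36*3 + 29 = -108 + 29 = -79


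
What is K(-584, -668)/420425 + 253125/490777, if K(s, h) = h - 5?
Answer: 106089785204/206334920225 ≈ 0.51416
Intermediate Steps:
K(s, h) = -5 + h
K(-584, -668)/420425 + 253125/490777 = (-5 - 668)/420425 + 253125/490777 = -673*1/420425 + 253125*(1/490777) = -673/420425 + 253125/490777 = 106089785204/206334920225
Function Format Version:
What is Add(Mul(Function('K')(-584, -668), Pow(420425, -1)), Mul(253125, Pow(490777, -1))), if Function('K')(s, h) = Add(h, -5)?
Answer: Rational(106089785204, 206334920225) ≈ 0.51416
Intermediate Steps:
Function('K')(s, h) = Add(-5, h)
Add(Mul(Function('K')(-584, -668), Pow(420425, -1)), Mul(253125, Pow(490777, -1))) = Add(Mul(Add(-5, -668), Pow(420425, -1)), Mul(253125, Pow(490777, -1))) = Add(Mul(-673, Rational(1, 420425)), Mul(253125, Rational(1, 490777))) = Add(Rational(-673, 420425), Rational(253125, 490777)) = Rational(106089785204, 206334920225)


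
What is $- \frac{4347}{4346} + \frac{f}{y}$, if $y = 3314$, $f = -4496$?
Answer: $- \frac{16972787}{7201322} \approx -2.3569$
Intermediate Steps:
$- \frac{4347}{4346} + \frac{f}{y} = - \frac{4347}{4346} - \frac{4496}{3314} = \left(-4347\right) \frac{1}{4346} - \frac{2248}{1657} = - \frac{4347}{4346} - \frac{2248}{1657} = - \frac{16972787}{7201322}$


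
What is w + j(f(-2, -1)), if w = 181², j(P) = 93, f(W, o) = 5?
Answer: 32854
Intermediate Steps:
w = 32761
w + j(f(-2, -1)) = 32761 + 93 = 32854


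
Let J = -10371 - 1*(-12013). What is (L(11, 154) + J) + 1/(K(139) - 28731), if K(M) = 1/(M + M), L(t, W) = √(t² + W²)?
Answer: 13115010036/7987217 + 11*√197 ≈ 1796.4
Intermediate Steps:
L(t, W) = √(W² + t²)
K(M) = 1/(2*M)
J = 1642 (J = -10371 + 12013 = 1642)
(L(11, 154) + J) + 1/(K(139) - 28731) = (√(154² + 11²) + 1642) + 1/((½)/139 - 28731) = (√(23716 + 121) + 1642) + 1/((½)*(1/139) - 28731) = (√23837 + 1642) + 1/(1/278 - 28731) = (11*√197 + 1642) + 1/(-7987217/278) = (1642 + 11*√197) - 278/7987217 = 13115010036/7987217 + 11*√197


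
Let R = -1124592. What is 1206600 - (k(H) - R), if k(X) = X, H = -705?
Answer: 82713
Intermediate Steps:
1206600 - (k(H) - R) = 1206600 - (-705 - 1*(-1124592)) = 1206600 - (-705 + 1124592) = 1206600 - 1*1123887 = 1206600 - 1123887 = 82713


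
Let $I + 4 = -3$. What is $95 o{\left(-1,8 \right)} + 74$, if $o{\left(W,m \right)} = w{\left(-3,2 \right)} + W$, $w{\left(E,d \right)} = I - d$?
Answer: $-876$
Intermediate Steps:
$I = -7$ ($I = -4 - 3 = -7$)
$w{\left(E,d \right)} = -7 - d$
$o{\left(W,m \right)} = -9 + W$ ($o{\left(W,m \right)} = \left(-7 - 2\right) + W = -9 + W$)
$95 o{\left(-1,8 \right)} + 74 = 95 \left(-9 - 1\right) + 74 = 95 \left(-10\right) + 74 = -950 + 74 = -876$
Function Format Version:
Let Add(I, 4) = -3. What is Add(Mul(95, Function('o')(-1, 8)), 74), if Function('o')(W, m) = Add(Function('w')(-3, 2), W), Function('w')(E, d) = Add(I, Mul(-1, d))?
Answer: -876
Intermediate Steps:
I = -7 (I = Add(-4, -3) = -7)
Function('w')(E, d) = Add(-7, Mul(-1, d))
Function('o')(W, m) = Add(-9, W) (Function('o')(W, m) = Add(Add(-7, Mul(-1, 2)), W) = Add(Add(-7, -2), W) = Add(-9, W))
Add(Mul(95, Function('o')(-1, 8)), 74) = Add(Mul(95, Add(-9, -1)), 74) = Add(Mul(95, -10), 74) = Add(-950, 74) = -876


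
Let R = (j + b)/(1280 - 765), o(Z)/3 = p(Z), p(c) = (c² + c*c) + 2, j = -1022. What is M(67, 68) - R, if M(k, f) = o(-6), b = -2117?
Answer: 117469/515 ≈ 228.10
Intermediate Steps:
p(c) = 2 + 2*c² (p(c) = (c² + c²) + 2 = 2*c² + 2 = 2 + 2*c²)
o(Z) = 6 + 6*Z² (o(Z) = 3*(2 + 2*Z²) = 6 + 6*Z²)
M(k, f) = 222 (M(k, f) = 6 + 6*(-6)² = 6 + 6*36 = 6 + 216 = 222)
R = -3139/515 (R = (-1022 - 2117)/(1280 - 765) = -3139/515 ≈ -6.0951)
M(67, 68) - R = 222 - 1*(-3139/515) = 222 + 3139/515 = 117469/515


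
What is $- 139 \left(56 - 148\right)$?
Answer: $12788$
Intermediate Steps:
$- 139 \left(56 - 148\right) = \left(-139\right) \left(-92\right) = 12788$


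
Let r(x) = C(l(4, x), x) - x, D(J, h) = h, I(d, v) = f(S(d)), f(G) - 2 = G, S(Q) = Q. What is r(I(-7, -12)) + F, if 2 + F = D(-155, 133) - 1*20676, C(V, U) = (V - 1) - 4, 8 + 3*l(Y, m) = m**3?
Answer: -61768/3 ≈ -20589.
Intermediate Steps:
l(Y, m) = -8/3 + m**3/3
f(G) = 2 + G
C(V, U) = -5 + V (C(V, U) = (-1 + V) - 4 = -5 + V)
I(d, v) = 2 + d
F = -20545 (F = -2 + (133 - 1*20676) = -2 + (133 - 20676) = -2 - 20543 = -20545)
r(x) = -23/3 - x + x**3/3 (r(x) = (-5 + (-8/3 + x**3/3)) - x = (-23/3 + x**3/3) - x = -23/3 - x + x**3/3)
r(I(-7, -12)) + F = (-23/3 - (2 - 7) + (2 - 7)**3/3) - 20545 = (-23/3 - 1*(-5) + (1/3)*(-5)**3) - 20545 = (-23/3 + 5 + (1/3)*(-125)) - 20545 = (-23/3 + 5 - 125/3) - 20545 = -133/3 - 20545 = -61768/3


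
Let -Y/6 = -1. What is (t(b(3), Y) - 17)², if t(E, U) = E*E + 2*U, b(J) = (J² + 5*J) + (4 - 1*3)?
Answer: 384400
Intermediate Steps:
Y = 6 (Y = -6*(-1) = 6)
b(J) = 1 + J² + 5*J (b(J) = (J² + 5*J) + (4 - 3) = (J² + 5*J) + 1 = 1 + J² + 5*J)
t(E, U) = E² + 2*U
(t(b(3), Y) - 17)² = (((1 + 3² + 5*3)² + 2*6) - 17)² = (((1 + 9 + 15)² + 12) - 17)² = ((25² + 12) - 17)² = ((625 + 12) - 17)² = (637 - 17)² = 620² = 384400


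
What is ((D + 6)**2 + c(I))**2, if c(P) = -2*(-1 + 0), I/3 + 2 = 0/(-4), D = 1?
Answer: 2601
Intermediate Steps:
I = -6 (I = -6 + 3*(0/(-4)) = -6 + 3*(0*(-1/4)) = -6 + 3*0 = -6 + 0 = -6)
c(P) = 2 (c(P) = -2*(-1) = 2)
((D + 6)**2 + c(I))**2 = ((1 + 6)**2 + 2)**2 = (7**2 + 2)**2 = (49 + 2)**2 = 51**2 = 2601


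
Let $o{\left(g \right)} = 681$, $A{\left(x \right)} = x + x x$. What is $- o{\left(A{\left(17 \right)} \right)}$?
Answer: $-681$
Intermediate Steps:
$A{\left(x \right)} = x + x^{2}$
$- o{\left(A{\left(17 \right)} \right)} = \left(-1\right) 681 = -681$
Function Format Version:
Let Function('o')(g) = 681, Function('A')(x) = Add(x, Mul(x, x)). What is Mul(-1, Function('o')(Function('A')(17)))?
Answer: -681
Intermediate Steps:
Function('A')(x) = Add(x, Pow(x, 2))
Mul(-1, Function('o')(Function('A')(17))) = Mul(-1, 681) = -681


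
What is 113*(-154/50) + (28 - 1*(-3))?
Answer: -7926/25 ≈ -317.04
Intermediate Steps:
113*(-154/50) + (28 - 1*(-3)) = 113*(-154*1/50) + (28 + 3) = 113*(-77/25) + 31 = -8701/25 + 31 = -7926/25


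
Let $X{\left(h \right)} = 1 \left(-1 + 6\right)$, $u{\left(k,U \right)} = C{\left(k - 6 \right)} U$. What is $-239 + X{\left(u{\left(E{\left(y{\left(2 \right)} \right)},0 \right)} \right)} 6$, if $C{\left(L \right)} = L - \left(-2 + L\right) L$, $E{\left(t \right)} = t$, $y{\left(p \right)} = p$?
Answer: $-209$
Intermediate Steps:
$C{\left(L \right)} = L - L \left(-2 + L\right)$
$u{\left(k,U \right)} = U \left(-6 + k\right) \left(9 - k\right)$ ($u{\left(k,U \right)} = \left(k - 6\right) \left(3 - \left(k - 6\right)\right) U = \left(-6 + k\right) \left(3 - \left(-6 + k\right)\right) U = \left(-6 + k\right) \left(9 - k\right) U = U \left(-6 + k\right) \left(9 - k\right)$)
$X{\left(h \right)} = 5$ ($X{\left(h \right)} = 1 \cdot 5 = 5$)
$-239 + X{\left(u{\left(E{\left(y{\left(2 \right)} \right)},0 \right)} \right)} 6 = -239 + 5 \cdot 6 = -239 + 30 = -209$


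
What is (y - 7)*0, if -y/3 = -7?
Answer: 0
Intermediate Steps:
y = 21 (y = -3*(-7) = 21)
(y - 7)*0 = (21 - 7)*0 = 14*0 = 0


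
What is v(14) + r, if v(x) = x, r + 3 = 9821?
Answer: 9832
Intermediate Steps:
r = 9818 (r = -3 + 9821 = 9818)
v(14) + r = 14 + 9818 = 9832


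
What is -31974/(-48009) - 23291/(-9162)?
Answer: 470374469/146619486 ≈ 3.2081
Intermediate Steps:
-31974/(-48009) - 23291/(-9162) = -31974*(-1/48009) - 23291*(-1/9162) = 10658/16003 + 23291/9162 = 470374469/146619486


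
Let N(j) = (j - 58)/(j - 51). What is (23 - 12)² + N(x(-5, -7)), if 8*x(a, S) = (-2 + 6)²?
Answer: 855/7 ≈ 122.14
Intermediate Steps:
x(a, S) = 2 (x(a, S) = (-2 + 6)²/8 = (⅛)*4² = (⅛)*16 = 2)
N(j) = (-58 + j)/(-51 + j)
(23 - 12)² + N(x(-5, -7)) = (23 - 12)² + (-58 + 2)/(-51 + 2) = 11² - 56/(-49) = 121 - 1/49*(-56) = 121 + 8/7 = 855/7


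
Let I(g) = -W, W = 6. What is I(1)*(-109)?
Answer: 654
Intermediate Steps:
I(g) = -6 (I(g) = -1*6 = -6)
I(1)*(-109) = -6*(-109) = 654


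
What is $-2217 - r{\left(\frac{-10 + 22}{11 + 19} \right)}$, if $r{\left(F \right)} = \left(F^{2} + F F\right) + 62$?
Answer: $- \frac{56983}{25} \approx -2279.3$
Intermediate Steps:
$r{\left(F \right)} = 62 + 2 F^{2}$ ($r{\left(F \right)} = \left(F^{2} + F^{2}\right) + 62 = 2 F^{2} + 62 = 62 + 2 F^{2}$)
$-2217 - r{\left(\frac{-10 + 22}{11 + 19} \right)} = -2217 - \left(62 + 2 \left(\frac{-10 + 22}{11 + 19}\right)^{2}\right) = -2217 - \left(62 + 2 \left(\frac{12}{30}\right)^{2}\right) = -2217 - \left(62 + 2 \left(12 \cdot \frac{1}{30}\right)^{2}\right) = -2217 - \left(62 + 2 \left(\frac{2}{5}\right)^{2}\right) = -2217 - \left(62 + 2 \cdot \frac{4}{25}\right) = -2217 - \left(62 + \frac{8}{25}\right) = -2217 - \frac{1558}{25} = - \frac{56983}{25}$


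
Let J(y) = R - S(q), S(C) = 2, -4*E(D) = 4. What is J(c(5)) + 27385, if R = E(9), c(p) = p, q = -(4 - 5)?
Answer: 27382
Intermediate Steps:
E(D) = -1 (E(D) = -¼*4 = -1)
q = 1 (q = -1*(-1) = 1)
R = -1
J(y) = -3 (J(y) = -1 - 1*2 = -1 - 2 = -3)
J(c(5)) + 27385 = -3 + 27385 = 27382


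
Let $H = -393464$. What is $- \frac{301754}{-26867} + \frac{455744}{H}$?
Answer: $\frac{13310607726}{1321399661} \approx 10.073$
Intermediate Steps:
$- \frac{301754}{-26867} + \frac{455744}{H} = - \frac{301754}{-26867} + \frac{455744}{-393464} = \left(-301754\right) \left(- \frac{1}{26867}\right) + 455744 \left(- \frac{1}{393464}\right) = \frac{301754}{26867} - \frac{56968}{49183} = \frac{13310607726}{1321399661}$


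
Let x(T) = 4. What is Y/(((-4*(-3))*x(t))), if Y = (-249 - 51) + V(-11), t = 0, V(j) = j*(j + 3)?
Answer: -53/12 ≈ -4.4167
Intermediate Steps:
V(j) = j*(3 + j)
Y = -212 (Y = (-249 - 51) - 11*(3 - 11) = -300 - 11*(-8) = -300 + 88 = -212)
Y/(((-4*(-3))*x(t))) = -212/(-4*(-3)*4) = -212/(12*4) = -212/48 = -212*1/48 = -53/12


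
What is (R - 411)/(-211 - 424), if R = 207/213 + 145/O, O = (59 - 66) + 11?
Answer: 106153/180340 ≈ 0.58863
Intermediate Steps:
O = 4 (O = -7 + 11 = 4)
R = 10571/284 (R = 207/213 + 145/4 = 207*(1/213) + 145*(¼) = 69/71 + 145/4 = 10571/284 ≈ 37.222)
(R - 411)/(-211 - 424) = (10571/284 - 411)/(-211 - 424) = -106153/284/(-635) = -106153/284*(-1/635) = 106153/180340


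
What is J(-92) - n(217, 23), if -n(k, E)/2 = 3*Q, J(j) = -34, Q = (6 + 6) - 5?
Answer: 8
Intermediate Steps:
Q = 7 (Q = 12 - 5 = 7)
n(k, E) = -42 (n(k, E) = -6*7 = -2*21 = -42)
J(-92) - n(217, 23) = -34 - 1*(-42) = -34 + 42 = 8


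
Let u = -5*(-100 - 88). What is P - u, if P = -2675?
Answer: -3615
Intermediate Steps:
u = 940 (u = -5*(-188) = 940)
P - u = -2675 - 1*940 = -2675 - 940 = -3615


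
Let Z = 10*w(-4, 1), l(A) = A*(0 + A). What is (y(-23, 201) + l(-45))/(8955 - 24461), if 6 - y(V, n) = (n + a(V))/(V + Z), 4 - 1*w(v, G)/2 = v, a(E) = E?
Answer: -278069/2124322 ≈ -0.13090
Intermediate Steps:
l(A) = A**2 (l(A) = A*A = A**2)
w(v, G) = 8 - 2*v
Z = 160 (Z = 10*(8 - 2*(-4)) = 10*(8 + 8) = 10*16 = 160)
y(V, n) = 6 - (V + n)/(160 + V) (y(V, n) = 6 - (n + V)/(V + 160) = 6 - (V + n)/(160 + V))
(y(-23, 201) + l(-45))/(8955 - 24461) = ((960 - 1*201 + 5*(-23))/(160 - 23) + (-45)**2)/(8955 - 24461) = ((960 - 201 - 115)/137 + 2025)/(-15506) = ((1/137)*644 + 2025)*(-1/15506) = (644/137 + 2025)*(-1/15506) = (278069/137)*(-1/15506) = -278069/2124322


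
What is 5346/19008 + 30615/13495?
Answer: 220227/86368 ≈ 2.5499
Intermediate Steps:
5346/19008 + 30615/13495 = 5346*(1/19008) + 30615*(1/13495) = 9/32 + 6123/2699 = 220227/86368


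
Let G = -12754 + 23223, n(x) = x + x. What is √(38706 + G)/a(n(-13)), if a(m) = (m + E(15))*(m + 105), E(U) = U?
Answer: -5*√1967/869 ≈ -0.25518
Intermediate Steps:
n(x) = 2*x
G = 10469
a(m) = (15 + m)*(105 + m) (a(m) = (m + 15)*(m + 105) = (15 + m)*(105 + m))
√(38706 + G)/a(n(-13)) = √(38706 + 10469)/(1575 + (2*(-13))² + 120*(2*(-13))) = √49175/(1575 + (-26)² + 120*(-26)) = (5*√1967)/(1575 + 676 - 3120) = (5*√1967)/(-869) = (5*√1967)*(-1/869) = -5*√1967/869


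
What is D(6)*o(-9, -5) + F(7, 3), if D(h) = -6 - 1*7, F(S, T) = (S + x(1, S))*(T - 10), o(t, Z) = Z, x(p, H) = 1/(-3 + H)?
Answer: 57/4 ≈ 14.250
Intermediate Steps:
F(S, T) = (-10 + T)*(S + 1/(-3 + S)) (F(S, T) = (S + 1/(-3 + S))*(T - 10) = (S + 1/(-3 + S))*(-10 + T) = (-10 + T)*(S + 1/(-3 + S)))
D(h) = -13 (D(h) = -6 - 7 = -13)
D(6)*o(-9, -5) + F(7, 3) = -13*(-5) + (-10 + 3 + 7*(-10 + 3)*(-3 + 7))/(-3 + 7) = 65 + (-10 + 3 + 7*(-7)*4)/4 = 65 + (-10 + 3 - 196)/4 = 65 + (¼)*(-203) = 65 - 203/4 = 57/4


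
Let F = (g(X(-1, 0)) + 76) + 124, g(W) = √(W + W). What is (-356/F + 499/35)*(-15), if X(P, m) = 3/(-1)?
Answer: 3*(-499*√6 + 87340*I)/(7*(√6 - 200*I)) ≈ -187.16 - 0.32696*I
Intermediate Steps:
X(P, m) = -3 (X(P, m) = 3*(-1) = -3)
g(W) = √2*√W (g(W) = √(2*W) = √2*√W)
F = 200 + I*√6 (F = (√2*√(-3) + 76) + 124 = (√2*(I*√3) + 76) + 124 = (I*√6 + 76) + 124 = (76 + I*√6) + 124 = 200 + I*√6 ≈ 200.0 + 2.4495*I)
(-356/F + 499/35)*(-15) = (-356/(200 + I*√6) + 499/35)*(-15) = (499/35 - 356/(200 + I*√6))*(-15) = -1497/7 + 5340/(200 + I*√6)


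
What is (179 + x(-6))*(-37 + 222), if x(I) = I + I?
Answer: 30895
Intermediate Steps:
x(I) = 2*I
(179 + x(-6))*(-37 + 222) = (179 + 2*(-6))*(-37 + 222) = (179 - 12)*185 = 167*185 = 30895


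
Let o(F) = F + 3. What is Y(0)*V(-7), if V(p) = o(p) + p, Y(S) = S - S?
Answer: 0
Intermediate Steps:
Y(S) = 0
o(F) = 3 + F
V(p) = 3 + 2*p (V(p) = (3 + p) + p = 3 + 2*p)
Y(0)*V(-7) = 0*(3 + 2*(-7)) = 0*(3 - 14) = 0*(-11) = 0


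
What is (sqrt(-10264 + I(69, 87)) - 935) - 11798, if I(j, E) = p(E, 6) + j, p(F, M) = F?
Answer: -12733 + 38*I*sqrt(7) ≈ -12733.0 + 100.54*I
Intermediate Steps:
I(j, E) = E + j
(sqrt(-10264 + I(69, 87)) - 935) - 11798 = (sqrt(-10264 + (87 + 69)) - 935) - 11798 = (sqrt(-10264 + 156) - 935) - 11798 = (sqrt(-10108) - 935) - 11798 = (38*I*sqrt(7) - 935) - 11798 = (-935 + 38*I*sqrt(7)) - 11798 = -12733 + 38*I*sqrt(7)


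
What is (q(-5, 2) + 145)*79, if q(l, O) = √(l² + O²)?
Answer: 11455 + 79*√29 ≈ 11880.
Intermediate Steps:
q(l, O) = √(O² + l²)
(q(-5, 2) + 145)*79 = (√(2² + (-5)²) + 145)*79 = (√(4 + 25) + 145)*79 = (√29 + 145)*79 = (145 + √29)*79 = 11455 + 79*√29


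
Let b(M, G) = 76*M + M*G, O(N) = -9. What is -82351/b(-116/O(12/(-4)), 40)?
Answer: -741159/13456 ≈ -55.080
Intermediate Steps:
b(M, G) = 76*M + G*M
-82351/b(-116/O(12/(-4)), 40) = -82351*9/(116*(76 + 40)) = -82351/(-116*(-1/9)*116) = -82351/((116/9)*116) = -82351/13456/9 = -82351*9/13456 = -741159/13456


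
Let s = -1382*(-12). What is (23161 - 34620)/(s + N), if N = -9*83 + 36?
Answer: -11459/15873 ≈ -0.72192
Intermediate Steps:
N = -711 (N = -747 + 36 = -711)
s = 16584
(23161 - 34620)/(s + N) = (23161 - 34620)/(16584 - 711) = -11459/15873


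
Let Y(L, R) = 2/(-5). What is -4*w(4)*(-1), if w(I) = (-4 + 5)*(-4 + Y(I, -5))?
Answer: -88/5 ≈ -17.600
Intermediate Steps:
Y(L, R) = -2/5 (Y(L, R) = 2*(-1/5) = -2/5)
w(I) = -22/5 (w(I) = (-4 + 5)*(-4 - 2/5) = 1*(-22/5) = -22/5)
-4*w(4)*(-1) = -4*(-22/5)*(-1) = (88/5)*(-1) = -88/5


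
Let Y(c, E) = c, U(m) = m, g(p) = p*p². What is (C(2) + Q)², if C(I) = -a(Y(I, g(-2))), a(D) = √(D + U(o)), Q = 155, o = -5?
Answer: (155 - I*√3)² ≈ 24022.0 - 536.94*I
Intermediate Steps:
g(p) = p³
a(D) = √(-5 + D) (a(D) = √(D - 5) = √(-5 + D))
C(I) = -√(-5 + I)
(C(2) + Q)² = (-√(-5 + 2) + 155)² = (-√(-3) + 155)² = (-I*√3 + 155)² = (155 - I*√3)²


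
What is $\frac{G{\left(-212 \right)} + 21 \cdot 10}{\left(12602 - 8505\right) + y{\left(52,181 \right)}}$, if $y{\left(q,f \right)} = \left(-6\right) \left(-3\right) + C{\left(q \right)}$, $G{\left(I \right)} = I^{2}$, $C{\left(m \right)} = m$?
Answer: $\frac{45154}{4167} \approx 10.836$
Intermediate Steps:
$y{\left(q,f \right)} = 18 + q$ ($y{\left(q,f \right)} = \left(-6\right) \left(-3\right) + q = 18 + q$)
$\frac{G{\left(-212 \right)} + 21 \cdot 10}{\left(12602 - 8505\right) + y{\left(52,181 \right)}} = \frac{\left(-212\right)^{2} + 21 \cdot 10}{\left(12602 - 8505\right) + \left(18 + 52\right)} = \frac{44944 + 210}{4097 + 70} = \frac{45154}{4167}$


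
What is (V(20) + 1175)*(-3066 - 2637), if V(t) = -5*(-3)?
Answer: -6786570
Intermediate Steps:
V(t) = 15
(V(20) + 1175)*(-3066 - 2637) = (15 + 1175)*(-3066 - 2637) = 1190*(-5703) = -6786570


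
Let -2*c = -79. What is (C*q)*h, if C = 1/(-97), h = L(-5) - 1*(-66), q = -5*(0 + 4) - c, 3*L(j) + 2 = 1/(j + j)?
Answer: 77707/1940 ≈ 40.055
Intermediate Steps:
L(j) = -⅔ + 1/(6*j) (L(j) = -⅔ + 1/(3*(j + j)) = -⅔ + 1/(3*((2*j))) = -⅔ + (1/(2*j))/3 = -⅔ + 1/(6*j))
c = 79/2 (c = -½*(-79) = 79/2 ≈ 39.500)
q = -119/2 (q = -5*(0 + 4) - 1*79/2 = -5*4 - 79/2 = -20 - 79/2 = -119/2 ≈ -59.500)
h = 653/10 (h = (⅙)*(1 - 4*(-5))/(-5) - 1*(-66) = (⅙)*(-⅕)*(1 + 20) + 66 = (⅙)*(-⅕)*21 + 66 = -7/10 + 66 = 653/10 ≈ 65.300)
C = -1/97 ≈ -0.010309
(C*q)*h = -1/97*(-119/2)*(653/10) = (119/194)*(653/10) = 77707/1940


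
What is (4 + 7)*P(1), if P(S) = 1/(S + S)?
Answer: 11/2 ≈ 5.5000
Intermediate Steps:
P(S) = 1/(2*S)
(4 + 7)*P(1) = (4 + 7)*((½)/1) = 11*((½)*1) = 11*(½) = 11/2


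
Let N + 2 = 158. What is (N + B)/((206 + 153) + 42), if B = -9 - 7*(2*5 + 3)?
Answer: 56/401 ≈ 0.13965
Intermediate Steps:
N = 156 (N = -2 + 158 = 156)
B = -100 (B = -9 - 7*(10 + 3) = -9 - 7*13 = -9 - 91 = -100)
(N + B)/((206 + 153) + 42) = (156 - 100)/((206 + 153) + 42) = 56/(359 + 42) = 56/401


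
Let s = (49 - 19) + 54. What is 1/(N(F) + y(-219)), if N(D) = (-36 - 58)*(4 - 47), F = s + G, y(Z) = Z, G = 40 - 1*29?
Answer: 1/3823 ≈ 0.00026157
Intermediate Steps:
s = 84 (s = 30 + 54 = 84)
G = 11 (G = 40 - 29 = 11)
F = 95 (F = 84 + 11 = 95)
N(D) = 4042 (N(D) = -94*(-43) = 4042)
1/(N(F) + y(-219)) = 1/(4042 - 219) = 1/3823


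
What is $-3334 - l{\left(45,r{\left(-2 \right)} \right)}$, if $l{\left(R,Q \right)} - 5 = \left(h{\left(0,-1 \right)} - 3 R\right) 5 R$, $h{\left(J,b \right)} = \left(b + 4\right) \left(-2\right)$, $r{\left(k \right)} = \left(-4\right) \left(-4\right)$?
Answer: $28386$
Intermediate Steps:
$r{\left(k \right)} = 16$
$h{\left(J,b \right)} = -8 - 2 b$ ($h{\left(J,b \right)} = \left(4 + b\right) \left(-2\right) = -8 - 2 b$)
$l{\left(R,Q \right)} = 5 + R \left(-30 - 15 R\right)$ ($l{\left(R,Q \right)} = 5 + \left(\left(-8 - -2\right) - 3 R\right) 5 R = 5 + \left(\left(-8 + 2\right) - 3 R\right) 5 R = 5 + \left(-6 - 3 R\right) 5 R = 5 + \left(-30 - 15 R\right) R = 5 + R \left(-30 - 15 R\right)$)
$-3334 - l{\left(45,r{\left(-2 \right)} \right)} = -3334 - \left(5 - 1350 - 15 \cdot 45^{2}\right) = -3334 - \left(5 - 1350 - 30375\right) = -3334 - -31720 = -3334 + 31720 = 28386$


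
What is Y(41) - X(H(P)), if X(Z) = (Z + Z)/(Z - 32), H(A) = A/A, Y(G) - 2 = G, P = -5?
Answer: 1335/31 ≈ 43.065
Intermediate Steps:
Y(G) = 2 + G
H(A) = 1
X(Z) = 2*Z/(-32 + Z) (X(Z) = (2*Z)/(-32 + Z) = 2*Z/(-32 + Z))
Y(41) - X(H(P)) = (2 + 41) - 2/(-32 + 1) = 43 - 2/(-31) = 43 - 2*(-1)/31 = 43 - 1*(-2/31) = 43 + 2/31 = 1335/31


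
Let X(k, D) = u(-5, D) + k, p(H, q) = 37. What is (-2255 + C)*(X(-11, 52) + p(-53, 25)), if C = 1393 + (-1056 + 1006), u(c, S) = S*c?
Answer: 213408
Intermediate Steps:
X(k, D) = k - 5*D (X(k, D) = D*(-5) + k = -5*D + k = k - 5*D)
C = 1343 (C = 1393 - 50 = 1343)
(-2255 + C)*(X(-11, 52) + p(-53, 25)) = (-2255 + 1343)*((-11 - 5*52) + 37) = -912*((-11 - 260) + 37) = -912*(-271 + 37) = -912*(-234) = 213408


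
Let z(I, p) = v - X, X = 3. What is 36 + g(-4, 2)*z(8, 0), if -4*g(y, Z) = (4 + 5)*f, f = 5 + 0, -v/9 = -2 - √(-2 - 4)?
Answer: -531/4 - 405*I*√6/4 ≈ -132.75 - 248.01*I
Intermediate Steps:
v = 18 + 9*I*√6 (v = -9*(-2 - √(-2 - 4)) = -9*(-2 - √(-6)) = -9*(-2 - I*√6) = 18 + 9*I*√6 ≈ 18.0 + 22.045*I)
z(I, p) = 15 + 9*I*√6 (z(I, p) = (18 + 9*I*√6) - 1*3 = (18 + 9*I*√6) - 3 = 15 + 9*I*√6)
f = 5
g(y, Z) = -45/4 (g(y, Z) = -(4 + 5)*5/4 = -9*5/4 = -¼*45 = -45/4)
36 + g(-4, 2)*z(8, 0) = 36 - 45*(15 + 9*I*√6)/4 = 36 + (-675/4 - 405*I*√6/4) = -531/4 - 405*I*√6/4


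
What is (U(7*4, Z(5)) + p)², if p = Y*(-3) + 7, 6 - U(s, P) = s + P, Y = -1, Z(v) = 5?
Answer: 289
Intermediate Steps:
U(s, P) = 6 - P - s (U(s, P) = 6 - (s + P) = 6 - (P + s) = 6 + (-P - s) = 6 - P - s)
p = 10 (p = -1*(-3) + 7 = 3 + 7 = 10)
(U(7*4, Z(5)) + p)² = ((6 - 1*5 - 7*4) + 10)² = ((6 - 5 - 1*28) + 10)² = ((6 - 5 - 28) + 10)² = (-27 + 10)² = (-17)² = 289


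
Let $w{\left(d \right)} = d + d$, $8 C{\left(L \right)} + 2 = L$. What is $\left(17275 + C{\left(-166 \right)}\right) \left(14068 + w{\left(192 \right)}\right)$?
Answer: $249354808$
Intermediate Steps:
$C{\left(L \right)} = - \frac{1}{4} + \frac{L}{8}$
$w{\left(d \right)} = 2 d$
$\left(17275 + C{\left(-166 \right)}\right) \left(14068 + w{\left(192 \right)}\right) = \left(17275 + \left(- \frac{1}{4} + \frac{1}{8} \left(-166\right)\right)\right) \left(14068 + 2 \cdot 192\right) = \left(17275 - 21\right) \left(14068 + 384\right) = \left(17275 - 21\right) 14452 = 17254 \cdot 14452 = 249354808$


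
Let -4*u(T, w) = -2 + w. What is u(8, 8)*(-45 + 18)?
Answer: 81/2 ≈ 40.500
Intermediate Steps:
u(T, w) = ½ - w/4 (u(T, w) = -(-2 + w)/4 = ½ - w/4)
u(8, 8)*(-45 + 18) = (½ - ¼*8)*(-45 + 18) = (½ - 2)*(-27) = -3/2*(-27) = 81/2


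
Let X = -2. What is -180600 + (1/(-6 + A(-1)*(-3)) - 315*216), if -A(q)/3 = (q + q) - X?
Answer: -1491841/6 ≈ -2.4864e+5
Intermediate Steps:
A(q) = -6 - 6*q (A(q) = -3*((q + q) - 1*(-2)) = -3*(2*q + 2) = -3*(2 + 2*q) = -6 - 6*q)
-180600 + (1/(-6 + A(-1)*(-3)) - 315*216) = -180600 + (1/(-6 + (-6 - 6*(-1))*(-3)) - 315*216) = -180600 + (1/(-6 + (-6 + 6)*(-3)) - 68040) = -180600 + (1/(-6 + 0*(-3)) - 68040) = -180600 + (1/(-6 + 0) - 68040) = -180600 + (1/(-6) - 68040) = -180600 + (-⅙ - 68040) = -180600 - 408241/6 = -1491841/6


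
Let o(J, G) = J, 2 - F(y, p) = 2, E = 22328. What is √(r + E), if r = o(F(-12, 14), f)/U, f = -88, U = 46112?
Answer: 2*√5582 ≈ 149.43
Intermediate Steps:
F(y, p) = 0 (F(y, p) = 2 - 1*2 = 2 - 2 = 0)
r = 0 (r = 0/46112 = 0*(1/46112) = 0)
√(r + E) = √(0 + 22328) = √22328 = 2*√5582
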